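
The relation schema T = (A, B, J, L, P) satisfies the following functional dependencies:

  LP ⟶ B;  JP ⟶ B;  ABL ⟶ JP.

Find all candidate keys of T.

Attributes A, L never appear on any right-hand side, so every candidate key must contain {A, L}.
{A, L}⁺ = {A, L}, which is not all of the schema, so we must add further attributes.
{A, B, L}⁺: ABL→JP adds J, P → {A, B, J, L, P}. Minimal: {B, L}⁺ = {B, L}; {A, L}⁺ = {A, L}; {A, B}⁺ = {A, B} — none reach the full schema.
{A, L, P}⁺: LP→B adds B; ABL→JP adds J → {A, B, J, L, P}. Minimal: {L, P}⁺ = {B, L, P}; {A, P}⁺ = {A, P}; {A, L}⁺ = {A, L} — none reach the full schema.
Any other superkey contains one of these as a subset, so there are no further candidate keys.

(A, B, L), (A, L, P)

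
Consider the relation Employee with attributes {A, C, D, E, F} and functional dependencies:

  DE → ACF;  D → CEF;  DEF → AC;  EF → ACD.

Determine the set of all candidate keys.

(D), (E, F)

{D}⁺: D→CEF adds C, E, F; DEF→AC adds A → {A, C, D, E, F}.
{E, F}⁺: EF→ACD adds A, C, D → {A, C, D, E, F}. Minimal: {F}⁺ = {F}; {E}⁺ = {E} — none reach the full schema.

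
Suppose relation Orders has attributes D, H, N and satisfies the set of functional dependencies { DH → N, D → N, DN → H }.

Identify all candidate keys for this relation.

(D)

Attribute D never appears on the right-hand side of any dependency, so D must belong to every candidate key.
{D}⁺ = {D, H, N}, which is all of the schema, so {D} is the only candidate key.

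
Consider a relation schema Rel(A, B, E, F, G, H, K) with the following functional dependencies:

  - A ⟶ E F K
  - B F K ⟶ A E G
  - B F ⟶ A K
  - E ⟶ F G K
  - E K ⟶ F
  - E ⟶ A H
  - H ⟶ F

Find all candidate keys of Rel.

Attribute B never appears on the right-hand side of any dependency, so B must belong to every candidate key.
{B}⁺ = {B}, which is not all of the schema, so we must add further attributes.
{A, B}⁺: A→EFK adds E, F, K; BFK→AEG adds G; E→AH adds H → {A, B, E, F, G, H, K}. Minimal: {B}⁺ = {B}; {A}⁺ = {A, E, F, G, H, K} — none reach the full schema.
{B, E}⁺: E→FGK adds F, G, K; E→AH adds A, H → {A, B, E, F, G, H, K}. Minimal: {E}⁺ = {A, E, F, G, H, K}; {B}⁺ = {B} — none reach the full schema.
{B, F}⁺: BF→AK adds A, K; A→EFK adds E; BFK→AEG adds G; E→AH adds H → {A, B, E, F, G, H, K}. Minimal: {F}⁺ = {F}; {B}⁺ = {B} — none reach the full schema.
{B, H}⁺: H→F adds F; BF→AK adds A, K; A→EFK adds E; BFK→AEG adds G → {A, B, E, F, G, H, K}. Minimal: {H}⁺ = {F, H}; {B}⁺ = {B} — none reach the full schema.

AB; BE; BF; BH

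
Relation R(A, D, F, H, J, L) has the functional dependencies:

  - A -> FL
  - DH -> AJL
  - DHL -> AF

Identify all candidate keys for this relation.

{D, H}

Attributes D, H never appear on any right-hand side, so every candidate key must contain {D, H}.
{D, H}⁺ = {A, D, F, H, J, L}, which is all of the schema, so {D, H} is the only candidate key.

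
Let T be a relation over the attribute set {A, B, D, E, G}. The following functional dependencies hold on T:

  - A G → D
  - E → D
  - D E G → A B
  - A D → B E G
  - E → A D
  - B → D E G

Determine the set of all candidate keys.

{B}⁺: B→DEG adds D, E, G; DEG→AB adds A → {A, B, D, E, G}.
{E}⁺: E→D adds D; E→AD adds A; AD→BEG adds B, G → {A, B, D, E, G}.
{A, D}⁺: AD→BEG adds B, E, G → {A, B, D, E, G}.
{A, G}⁺: AG→D adds D; AD→BEG adds B, E → {A, B, D, E, G}.
Any other superkey contains one of these as a subset, so there are no further candidate keys.

{B}, {E}, {A, D}, {A, G}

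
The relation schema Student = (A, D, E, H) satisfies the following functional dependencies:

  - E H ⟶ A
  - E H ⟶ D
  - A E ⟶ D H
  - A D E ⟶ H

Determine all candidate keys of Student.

AE; EH

Attribute E never appears on the right-hand side of any dependency, so E must belong to every candidate key.
{E}⁺ = {E}, which is not all of the schema, so we must add further attributes.
{A, E}⁺: AE→DH adds D, H → {A, D, E, H}. Minimal: {E}⁺ = {E}; {A}⁺ = {A} — none reach the full schema.
{E, H}⁺: EH→A adds A; EH→D adds D → {A, D, E, H}. Minimal: {H}⁺ = {H}; {E}⁺ = {E} — none reach the full schema.
Any other superkey contains one of these as a subset, so there are no further candidate keys.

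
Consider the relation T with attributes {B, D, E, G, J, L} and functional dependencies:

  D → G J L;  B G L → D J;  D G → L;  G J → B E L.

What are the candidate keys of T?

D, GJ, BGL

{D}⁺: D→GJL adds G, J, L; GJ→BEL adds B, E → {B, D, E, G, J, L}.
{G, J}⁺: GJ→BEL adds B, E, L; BGL→DJ adds D → {B, D, E, G, J, L}. Minimal: {J}⁺ = {J}; {G}⁺ = {G} — none reach the full schema.
{B, G, L}⁺: BGL→DJ adds D, J; GJ→BEL adds E → {B, D, E, G, J, L}. Minimal: {G, L}⁺ = {G, L}; {B, L}⁺ = {B, L}; {B, G}⁺ = {B, G} — none reach the full schema.
Any other superkey contains one of these as a subset, so there are no further candidate keys.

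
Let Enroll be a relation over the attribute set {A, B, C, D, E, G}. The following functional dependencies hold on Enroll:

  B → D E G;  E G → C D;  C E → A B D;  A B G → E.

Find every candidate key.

B, CE, EG

{B}⁺: B→DEG adds D, E, G; EG→CD adds C; CE→ABD adds A → {A, B, C, D, E, G}.
{C, E}⁺: CE→ABD adds A, B, D; B→DEG adds G → {A, B, C, D, E, G}.
{E, G}⁺: EG→CD adds C, D; CE→ABD adds A, B → {A, B, C, D, E, G}.
Any other superkey contains one of these as a subset, so there are no further candidate keys.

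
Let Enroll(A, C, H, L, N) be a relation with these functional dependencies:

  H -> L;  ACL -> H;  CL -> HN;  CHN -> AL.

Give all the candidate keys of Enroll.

(C, H), (C, L)

Attribute C never appears on the right-hand side of any dependency, so C must belong to every candidate key.
{C}⁺ = {C}, which is not all of the schema, so we must add further attributes.
{C, H}⁺: H→L adds L; CL→HN adds N; CHN→AL adds A → {A, C, H, L, N}. Minimal: {H}⁺ = {H, L}; {C}⁺ = {C} — none reach the full schema.
{C, L}⁺: CL→HN adds H, N; CHN→AL adds A → {A, C, H, L, N}. Minimal: {L}⁺ = {L}; {C}⁺ = {C} — none reach the full schema.
Any other superkey contains one of these as a subset, so there are no further candidate keys.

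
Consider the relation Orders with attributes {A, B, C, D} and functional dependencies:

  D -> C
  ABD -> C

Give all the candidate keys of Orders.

(A, B, D)

Attributes A, B, D never appear on any right-hand side, so every candidate key must contain {A, B, D}.
{A, B, D}⁺ = {A, B, C, D}, which is all of the schema, so {A, B, D} is the only candidate key.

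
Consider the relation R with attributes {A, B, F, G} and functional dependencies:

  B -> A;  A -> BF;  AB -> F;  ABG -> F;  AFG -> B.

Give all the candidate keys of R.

Attribute G never appears on the right-hand side of any dependency, so G must belong to every candidate key.
{G}⁺ = {G}, which is not all of the schema, so we must add further attributes.
{A, G}⁺: A→BF adds B, F → {A, B, F, G}. Minimal: {G}⁺ = {G}; {A}⁺ = {A, B, F} — none reach the full schema.
{B, G}⁺: B→A adds A; A→BF adds F → {A, B, F, G}. Minimal: {G}⁺ = {G}; {B}⁺ = {A, B, F} — none reach the full schema.

{A, G}, {B, G}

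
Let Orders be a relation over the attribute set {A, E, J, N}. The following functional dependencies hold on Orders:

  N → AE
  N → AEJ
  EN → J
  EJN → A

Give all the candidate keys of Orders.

{N}⁺: N→AE adds A, E; N→AEJ adds J → {A, E, J, N}.
No other minimal superkey exists.

{N}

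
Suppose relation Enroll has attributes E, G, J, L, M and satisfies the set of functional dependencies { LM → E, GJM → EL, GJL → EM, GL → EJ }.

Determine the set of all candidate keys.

(G, L); (G, J, M)

{G, L}⁺: GL→EJ adds E, J; GJL→EM adds M → {E, G, J, L, M}. Minimal: {L}⁺ = {L}; {G}⁺ = {G} — none reach the full schema.
{G, J, M}⁺: GJM→EL adds E, L → {E, G, J, L, M}. Minimal: {J, M}⁺ = {J, M}; {G, M}⁺ = {G, M}; {G, J}⁺ = {G, J} — none reach the full schema.
Any other superkey contains one of these as a subset, so there are no further candidate keys.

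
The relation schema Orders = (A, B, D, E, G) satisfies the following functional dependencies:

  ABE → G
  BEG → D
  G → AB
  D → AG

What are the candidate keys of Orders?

{D, E}⁺: D→AG adds A, G; G→AB adds B → {A, B, D, E, G}. Minimal: {E}⁺ = {E}; {D}⁺ = {A, B, D, G} — none reach the full schema.
{E, G}⁺: G→AB adds A, B; BEG→D adds D → {A, B, D, E, G}. Minimal: {G}⁺ = {A, B, G}; {E}⁺ = {E} — none reach the full schema.
{A, B, E}⁺: ABE→G adds G; BEG→D adds D → {A, B, D, E, G}. Minimal: {B, E}⁺ = {B, E}; {A, E}⁺ = {A, E}; {A, B}⁺ = {A, B} — none reach the full schema.
Any other superkey contains one of these as a subset, so there are no further candidate keys.

{D, E}, {E, G}, {A, B, E}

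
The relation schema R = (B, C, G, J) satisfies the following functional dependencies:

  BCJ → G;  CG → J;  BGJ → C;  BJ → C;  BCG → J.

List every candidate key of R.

Attribute B never appears on the right-hand side of any dependency, so B must belong to every candidate key.
{B}⁺ = {B}, which is not all of the schema, so we must add further attributes.
{B, J}⁺: BJ→C adds C; BCJ→G adds G → {B, C, G, J}. Minimal: {J}⁺ = {J}; {B}⁺ = {B} — none reach the full schema.
{B, C, G}⁺: CG→J adds J → {B, C, G, J}. Minimal: {C, G}⁺ = {C, G, J}; {B, G}⁺ = {B, G}; {B, C}⁺ = {B, C} — none reach the full schema.

BJ, BCG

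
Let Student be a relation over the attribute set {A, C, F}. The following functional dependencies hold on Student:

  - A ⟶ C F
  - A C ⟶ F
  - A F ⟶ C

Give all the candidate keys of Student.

Attribute A never appears on the right-hand side of any dependency, so A must belong to every candidate key.
{A}⁺ = {A, C, F}, which is all of the schema, so {A} is the only candidate key.

(A)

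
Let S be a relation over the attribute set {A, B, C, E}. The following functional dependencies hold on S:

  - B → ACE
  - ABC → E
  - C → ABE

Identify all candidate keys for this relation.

(B), (C)

{B}⁺: B→ACE adds A, C, E → {A, B, C, E}.
{C}⁺: C→ABE adds A, B, E → {A, B, C, E}.
Any other superkey contains one of these as a subset, so there are no further candidate keys.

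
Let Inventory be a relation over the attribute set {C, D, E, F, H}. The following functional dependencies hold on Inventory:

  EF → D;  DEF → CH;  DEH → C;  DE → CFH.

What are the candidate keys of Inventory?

(D, E); (E, F)

Attribute E never appears on the right-hand side of any dependency, so E must belong to every candidate key.
{E}⁺ = {E}, which is not all of the schema, so we must add further attributes.
{D, E}⁺: DE→CFH adds C, F, H → {C, D, E, F, H}. Minimal: {E}⁺ = {E}; {D}⁺ = {D} — none reach the full schema.
{E, F}⁺: EF→D adds D; DEF→CH adds C, H → {C, D, E, F, H}. Minimal: {F}⁺ = {F}; {E}⁺ = {E} — none reach the full schema.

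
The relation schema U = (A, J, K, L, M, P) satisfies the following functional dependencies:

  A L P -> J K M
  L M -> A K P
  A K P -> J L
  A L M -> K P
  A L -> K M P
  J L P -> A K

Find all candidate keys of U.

(A, L), (L, M), (A, K, P), (J, L, P)

{A, L}⁺: AL→KMP adds K, M, P; ALP→JKM adds J → {A, J, K, L, M, P}. Minimal: {L}⁺ = {L}; {A}⁺ = {A} — none reach the full schema.
{L, M}⁺: LM→AKP adds A, K, P; AKP→JL adds J → {A, J, K, L, M, P}. Minimal: {M}⁺ = {M}; {L}⁺ = {L} — none reach the full schema.
{A, K, P}⁺: AKP→JL adds J, L; AL→KMP adds M → {A, J, K, L, M, P}. Minimal: {K, P}⁺ = {K, P}; {A, P}⁺ = {A, P}; {A, K}⁺ = {A, K} — none reach the full schema.
{J, L, P}⁺: JLP→AK adds A, K; ALP→JKM adds M → {A, J, K, L, M, P}. Minimal: {L, P}⁺ = {L, P}; {J, P}⁺ = {J, P}; {J, L}⁺ = {J, L} — none reach the full schema.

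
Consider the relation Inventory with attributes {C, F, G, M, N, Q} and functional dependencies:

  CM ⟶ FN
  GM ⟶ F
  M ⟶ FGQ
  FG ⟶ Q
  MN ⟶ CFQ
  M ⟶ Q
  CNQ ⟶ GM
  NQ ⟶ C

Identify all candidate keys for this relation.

{C, M}⁺: CM→FN adds F, N; M→FGQ adds G, Q → {C, F, G, M, N, Q}. Minimal: {M}⁺ = {F, G, M, Q}; {C}⁺ = {C} — none reach the full schema.
{M, N}⁺: M→FGQ adds F, G, Q; MN→CFQ adds C → {C, F, G, M, N, Q}. Minimal: {N}⁺ = {N}; {M}⁺ = {F, G, M, Q} — none reach the full schema.
{N, Q}⁺: NQ→C adds C; CNQ→GM adds G, M; CM→FN adds F → {C, F, G, M, N, Q}. Minimal: {Q}⁺ = {Q}; {N}⁺ = {N} — none reach the full schema.
{F, G, N}⁺: FG→Q adds Q; NQ→C adds C; CNQ→GM adds M → {C, F, G, M, N, Q}. Minimal: {G, N}⁺ = {G, N}; {F, N}⁺ = {F, N}; {F, G}⁺ = {F, G, Q} — none reach the full schema.

(C, M); (M, N); (N, Q); (F, G, N)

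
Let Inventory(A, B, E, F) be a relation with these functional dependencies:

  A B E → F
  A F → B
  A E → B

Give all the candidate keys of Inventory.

{A, E}

Attributes A, E never appear on any right-hand side, so every candidate key must contain {A, E}.
{A, E}⁺ = {A, B, E, F}, which is all of the schema, so {A, E} is the only candidate key.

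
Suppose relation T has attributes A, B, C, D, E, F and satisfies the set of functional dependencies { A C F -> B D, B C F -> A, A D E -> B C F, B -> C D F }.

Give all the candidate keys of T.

Attribute E never appears on the right-hand side of any dependency, so E must belong to every candidate key.
{E}⁺ = {E}, which is not all of the schema, so we must add further attributes.
{B, E}⁺: B→CDF adds C, D, F; BCF→A adds A → {A, B, C, D, E, F}. Minimal: {E}⁺ = {E}; {B}⁺ = {A, B, C, D, F} — none reach the full schema.
{A, D, E}⁺: ADE→BCF adds B, C, F → {A, B, C, D, E, F}. Minimal: {D, E}⁺ = {D, E}; {A, E}⁺ = {A, E}; {A, D}⁺ = {A, D} — none reach the full schema.
{A, C, E, F}⁺: ACF→BD adds B, D → {A, B, C, D, E, F}. Minimal: {C, E, F}⁺ = {C, E, F}; {A, E, F}⁺ = {A, E, F}; {A, C, F}⁺ = {A, B, C, D, F}; … — none reach the full schema.
Any other superkey contains one of these as a subset, so there are no further candidate keys.

BE, ADE, ACEF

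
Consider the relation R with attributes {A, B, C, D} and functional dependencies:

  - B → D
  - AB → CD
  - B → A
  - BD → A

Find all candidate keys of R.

B

Attribute B never appears on the right-hand side of any dependency, so B must belong to every candidate key.
{B}⁺ = {A, B, C, D}, which is all of the schema, so {B} is the only candidate key.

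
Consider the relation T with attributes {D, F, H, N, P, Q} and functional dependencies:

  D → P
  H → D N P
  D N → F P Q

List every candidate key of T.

Attribute H never appears on the right-hand side of any dependency, so H must belong to every candidate key.
{H}⁺ = {D, F, H, N, P, Q}, which is all of the schema, so {H} is the only candidate key.

H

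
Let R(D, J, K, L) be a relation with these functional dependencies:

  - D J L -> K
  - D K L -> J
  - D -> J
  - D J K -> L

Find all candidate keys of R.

Attribute D never appears on the right-hand side of any dependency, so D must belong to every candidate key.
{D}⁺ = {D, J}, which is not all of the schema, so we must add further attributes.
{D, K}⁺: D→J adds J; DJK→L adds L → {D, J, K, L}.
{D, L}⁺: D→J adds J; DJL→K adds K → {D, J, K, L}.

DK, DL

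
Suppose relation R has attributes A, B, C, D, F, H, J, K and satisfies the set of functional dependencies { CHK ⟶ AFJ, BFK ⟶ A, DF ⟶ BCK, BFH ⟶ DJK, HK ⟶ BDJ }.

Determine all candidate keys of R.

Attribute H never appears on the right-hand side of any dependency, so H must belong to every candidate key.
{H}⁺ = {H}, which is not all of the schema, so we must add further attributes.
{B, F, H}⁺: BFH→DJK adds D, J, K; BFK→A adds A; DF→BCK adds C → {A, B, C, D, F, H, J, K}. Minimal: {F, H}⁺ = {F, H}; {B, H}⁺ = {B, H}; {B, F}⁺ = {B, F} — none reach the full schema.
{C, H, K}⁺: CHK→AFJ adds A, F, J; HK→BDJ adds B, D → {A, B, C, D, F, H, J, K}. Minimal: {H, K}⁺ = {B, D, H, J, K}; {C, K}⁺ = {C, K}; {C, H}⁺ = {C, H} — none reach the full schema.
{D, F, H}⁺: DF→BCK adds B, C, K; BFH→DJK adds J; CHK→AFJ adds A → {A, B, C, D, F, H, J, K}. Minimal: {F, H}⁺ = {F, H}; {D, H}⁺ = {D, H}; {D, F}⁺ = {A, B, C, D, F, K} — none reach the full schema.
{F, H, K}⁺: HK→BDJ adds B, D, J; BFK→A adds A; DF→BCK adds C → {A, B, C, D, F, H, J, K}. Minimal: {H, K}⁺ = {B, D, H, J, K}; {F, K}⁺ = {F, K}; {F, H}⁺ = {F, H} — none reach the full schema.

(B, F, H); (C, H, K); (D, F, H); (F, H, K)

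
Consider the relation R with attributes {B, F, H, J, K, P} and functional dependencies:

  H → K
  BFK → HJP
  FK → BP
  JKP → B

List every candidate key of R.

{F, H}, {F, K}

Attribute F never appears on the right-hand side of any dependency, so F must belong to every candidate key.
{F}⁺ = {F}, which is not all of the schema, so we must add further attributes.
{F, H}⁺: H→K adds K; FK→BP adds B, P; BFK→HJP adds J → {B, F, H, J, K, P}.
{F, K}⁺: FK→BP adds B, P; BFK→HJP adds H, J → {B, F, H, J, K, P}.
Any other superkey contains one of these as a subset, so there are no further candidate keys.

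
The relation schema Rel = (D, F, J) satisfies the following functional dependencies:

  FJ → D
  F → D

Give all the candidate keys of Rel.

{F, J}

Attributes F, J never appear on any right-hand side, so every candidate key must contain {F, J}.
{F, J}⁺ = {D, F, J}, which is all of the schema, so {F, J} is the only candidate key.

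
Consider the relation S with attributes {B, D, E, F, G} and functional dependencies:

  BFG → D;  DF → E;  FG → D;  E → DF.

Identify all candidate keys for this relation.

Attributes B, G never appear on any right-hand side, so every candidate key must contain {B, G}.
{B, G}⁺ = {B, G}, which is not all of the schema, so we must add further attributes.
{B, E, G}⁺: E→DF adds D, F → {B, D, E, F, G}. Minimal: {E, G}⁺ = {D, E, F, G}; {B, G}⁺ = {B, G}; {B, E}⁺ = {B, D, E, F} — none reach the full schema.
{B, F, G}⁺: BFG→D adds D; DF→E adds E → {B, D, E, F, G}. Minimal: {F, G}⁺ = {D, E, F, G}; {B, G}⁺ = {B, G}; {B, F}⁺ = {B, F} — none reach the full schema.

{B, E, G}; {B, F, G}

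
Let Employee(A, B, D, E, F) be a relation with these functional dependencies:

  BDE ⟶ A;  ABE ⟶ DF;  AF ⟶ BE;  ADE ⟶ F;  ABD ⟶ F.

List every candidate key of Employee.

{A, F}⁺: AF→BE adds B, E; ABE→DF adds D → {A, B, D, E, F}. Minimal: {F}⁺ = {F}; {A}⁺ = {A} — none reach the full schema.
{A, B, D}⁺: ABD→F adds F; AF→BE adds E → {A, B, D, E, F}. Minimal: {B, D}⁺ = {B, D}; {A, D}⁺ = {A, D}; {A, B}⁺ = {A, B} — none reach the full schema.
{A, B, E}⁺: ABE→DF adds D, F → {A, B, D, E, F}. Minimal: {B, E}⁺ = {B, E}; {A, E}⁺ = {A, E}; {A, B}⁺ = {A, B} — none reach the full schema.
{A, D, E}⁺: ADE→F adds F; AF→BE adds B → {A, B, D, E, F}. Minimal: {D, E}⁺ = {D, E}; {A, E}⁺ = {A, E}; {A, D}⁺ = {A, D} — none reach the full schema.
{B, D, E}⁺: BDE→A adds A; ABE→DF adds F → {A, B, D, E, F}. Minimal: {D, E}⁺ = {D, E}; {B, E}⁺ = {B, E}; {B, D}⁺ = {B, D} — none reach the full schema.
Any other superkey contains one of these as a subset, so there are no further candidate keys.

(A, F); (A, B, D); (A, B, E); (A, D, E); (B, D, E)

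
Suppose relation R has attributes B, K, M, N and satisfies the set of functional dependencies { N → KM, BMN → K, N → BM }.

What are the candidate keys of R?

{N}⁺: N→KM adds K, M; N→BM adds B → {B, K, M, N}.

{N}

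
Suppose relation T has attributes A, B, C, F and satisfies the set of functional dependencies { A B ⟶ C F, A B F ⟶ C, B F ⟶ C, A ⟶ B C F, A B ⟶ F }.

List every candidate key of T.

{A}

{A}⁺: A→BCF adds B, C, F → {A, B, C, F}.
No other minimal superkey exists.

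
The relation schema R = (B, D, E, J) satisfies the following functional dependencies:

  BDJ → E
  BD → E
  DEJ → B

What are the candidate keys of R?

BDJ, DEJ

{B, D, J}⁺: BDJ→E adds E → {B, D, E, J}. Minimal: {D, J}⁺ = {D, J}; {B, J}⁺ = {B, J}; {B, D}⁺ = {B, D, E} — none reach the full schema.
{D, E, J}⁺: DEJ→B adds B → {B, D, E, J}. Minimal: {E, J}⁺ = {E, J}; {D, J}⁺ = {D, J}; {D, E}⁺ = {D, E} — none reach the full schema.
Any other superkey contains one of these as a subset, so there are no further candidate keys.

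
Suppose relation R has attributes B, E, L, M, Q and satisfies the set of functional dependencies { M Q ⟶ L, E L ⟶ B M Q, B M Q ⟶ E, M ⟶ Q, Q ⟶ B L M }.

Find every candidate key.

{M}⁺: M→Q adds Q; Q→BLM adds B, L; BMQ→E adds E → {B, E, L, M, Q}.
{Q}⁺: Q→BLM adds B, L, M; BMQ→E adds E → {B, E, L, M, Q}.
{E, L}⁺: EL→BMQ adds B, M, Q → {B, E, L, M, Q}. Minimal: {L}⁺ = {L}; {E}⁺ = {E} — none reach the full schema.
Any other superkey contains one of these as a subset, so there are no further candidate keys.

{M}, {Q}, {E, L}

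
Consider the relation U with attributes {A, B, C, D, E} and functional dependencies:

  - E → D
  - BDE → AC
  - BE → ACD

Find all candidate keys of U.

Attributes B, E never appear on any right-hand side, so every candidate key must contain {B, E}.
{B, E}⁺ = {A, B, C, D, E}, which is all of the schema, so {B, E} is the only candidate key.

{B, E}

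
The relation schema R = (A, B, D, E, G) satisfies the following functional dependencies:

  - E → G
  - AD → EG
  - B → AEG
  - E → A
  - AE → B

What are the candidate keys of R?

(A, D), (B, D), (D, E)

{A, D}⁺: AD→EG adds E, G; AE→B adds B → {A, B, D, E, G}. Minimal: {D}⁺ = {D}; {A}⁺ = {A} — none reach the full schema.
{B, D}⁺: B→AEG adds A, E, G → {A, B, D, E, G}. Minimal: {D}⁺ = {D}; {B}⁺ = {A, B, E, G} — none reach the full schema.
{D, E}⁺: E→G adds G; E→A adds A; AE→B adds B → {A, B, D, E, G}. Minimal: {E}⁺ = {A, B, E, G}; {D}⁺ = {D} — none reach the full schema.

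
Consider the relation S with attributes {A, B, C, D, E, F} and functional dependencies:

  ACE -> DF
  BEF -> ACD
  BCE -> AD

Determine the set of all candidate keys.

Attributes B, E never appear on any right-hand side, so every candidate key must contain {B, E}.
{B, E}⁺ = {B, E}, which is not all of the schema, so we must add further attributes.
{B, C, E}⁺: BCE→AD adds A, D; ACE→DF adds F → {A, B, C, D, E, F}. Minimal: {C, E}⁺ = {C, E}; {B, E}⁺ = {B, E}; {B, C}⁺ = {B, C} — none reach the full schema.
{B, E, F}⁺: BEF→ACD adds A, C, D → {A, B, C, D, E, F}. Minimal: {E, F}⁺ = {E, F}; {B, F}⁺ = {B, F}; {B, E}⁺ = {B, E} — none reach the full schema.

{B, C, E}; {B, E, F}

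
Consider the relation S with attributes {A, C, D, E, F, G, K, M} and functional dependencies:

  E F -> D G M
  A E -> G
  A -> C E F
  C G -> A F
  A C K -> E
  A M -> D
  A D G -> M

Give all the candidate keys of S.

(A, K), (C, G, K), (C, E, F, K)

Attribute K never appears on the right-hand side of any dependency, so K must belong to every candidate key.
{K}⁺ = {K}, which is not all of the schema, so we must add further attributes.
{A, K}⁺: A→CEF adds C, E, F; EF→DGM adds D, G, M → {A, C, D, E, F, G, K, M}.
{C, G, K}⁺: CG→AF adds A, F; ACK→E adds E; EF→DGM adds D, M → {A, C, D, E, F, G, K, M}.
{C, E, F, K}⁺: EF→DGM adds D, G, M; CG→AF adds A → {A, C, D, E, F, G, K, M}.
Any other superkey contains one of these as a subset, so there are no further candidate keys.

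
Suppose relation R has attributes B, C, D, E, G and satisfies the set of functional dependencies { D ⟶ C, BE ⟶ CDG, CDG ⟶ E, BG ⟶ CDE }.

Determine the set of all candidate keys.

BE, BG

Attribute B never appears on the right-hand side of any dependency, so B must belong to every candidate key.
{B}⁺ = {B}, which is not all of the schema, so we must add further attributes.
{B, E}⁺: BE→CDG adds C, D, G → {B, C, D, E, G}. Minimal: {E}⁺ = {E}; {B}⁺ = {B} — none reach the full schema.
{B, G}⁺: BG→CDE adds C, D, E → {B, C, D, E, G}. Minimal: {G}⁺ = {G}; {B}⁺ = {B} — none reach the full schema.
Any other superkey contains one of these as a subset, so there are no further candidate keys.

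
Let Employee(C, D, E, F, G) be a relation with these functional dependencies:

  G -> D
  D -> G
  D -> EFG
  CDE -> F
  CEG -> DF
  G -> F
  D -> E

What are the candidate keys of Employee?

Attribute C never appears on the right-hand side of any dependency, so C must belong to every candidate key.
{C}⁺ = {C}, which is not all of the schema, so we must add further attributes.
{C, D}⁺: D→G adds G; D→EFG adds E, F → {C, D, E, F, G}. Minimal: {D}⁺ = {D, E, F, G}; {C}⁺ = {C} — none reach the full schema.
{C, G}⁺: G→D adds D; D→EFG adds E, F → {C, D, E, F, G}. Minimal: {G}⁺ = {D, E, F, G}; {C}⁺ = {C} — none reach the full schema.

{C, D}; {C, G}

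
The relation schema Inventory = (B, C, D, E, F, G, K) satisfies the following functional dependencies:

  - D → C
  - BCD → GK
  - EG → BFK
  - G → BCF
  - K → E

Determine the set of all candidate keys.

(B, D); (D, G)

Attribute D never appears on the right-hand side of any dependency, so D must belong to every candidate key.
{D}⁺ = {C, D}, which is not all of the schema, so we must add further attributes.
{B, D}⁺: D→C adds C; BCD→GK adds G, K; G→BCF adds F; K→E adds E → {B, C, D, E, F, G, K}. Minimal: {D}⁺ = {C, D}; {B}⁺ = {B} — none reach the full schema.
{D, G}⁺: D→C adds C; G→BCF adds B, F; BCD→GK adds K; K→E adds E → {B, C, D, E, F, G, K}. Minimal: {G}⁺ = {B, C, F, G}; {D}⁺ = {C, D} — none reach the full schema.
Any other superkey contains one of these as a subset, so there are no further candidate keys.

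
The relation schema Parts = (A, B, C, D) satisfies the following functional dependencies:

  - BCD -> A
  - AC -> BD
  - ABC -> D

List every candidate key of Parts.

{A, C}, {B, C, D}

Attribute C never appears on the right-hand side of any dependency, so C must belong to every candidate key.
{C}⁺ = {C}, which is not all of the schema, so we must add further attributes.
{A, C}⁺: AC→BD adds B, D → {A, B, C, D}. Minimal: {C}⁺ = {C}; {A}⁺ = {A} — none reach the full schema.
{B, C, D}⁺: BCD→A adds A → {A, B, C, D}. Minimal: {C, D}⁺ = {C, D}; {B, D}⁺ = {B, D}; {B, C}⁺ = {B, C} — none reach the full schema.
Any other superkey contains one of these as a subset, so there are no further candidate keys.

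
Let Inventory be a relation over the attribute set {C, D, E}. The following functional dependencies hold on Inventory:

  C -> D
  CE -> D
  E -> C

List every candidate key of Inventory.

E

Attribute E never appears on the right-hand side of any dependency, so E must belong to every candidate key.
{E}⁺ = {C, D, E}, which is all of the schema, so {E} is the only candidate key.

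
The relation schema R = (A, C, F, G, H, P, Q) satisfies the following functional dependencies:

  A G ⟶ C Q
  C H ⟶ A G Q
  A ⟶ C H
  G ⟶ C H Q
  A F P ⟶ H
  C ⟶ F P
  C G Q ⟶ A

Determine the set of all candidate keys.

{A}⁺: A→CH adds C, H; C→FP adds F, P; CH→AGQ adds G, Q → {A, C, F, G, H, P, Q}.
{G}⁺: G→CHQ adds C, H, Q; C→FP adds F, P; CGQ→A adds A → {A, C, F, G, H, P, Q}.
{C, H}⁺: CH→AGQ adds A, G, Q; C→FP adds F, P → {A, C, F, G, H, P, Q}. Minimal: {H}⁺ = {H}; {C}⁺ = {C, F, P} — none reach the full schema.
Any other superkey contains one of these as a subset, so there are no further candidate keys.

{A}, {G}, {C, H}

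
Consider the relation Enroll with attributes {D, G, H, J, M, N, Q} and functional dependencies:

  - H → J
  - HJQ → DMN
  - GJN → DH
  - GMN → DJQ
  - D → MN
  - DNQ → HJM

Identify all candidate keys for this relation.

{D, G}, {G, H, N}, {G, H, Q}, {G, J, N}, {G, M, N}

Attribute G never appears on the right-hand side of any dependency, so G must belong to every candidate key.
{G}⁺ = {G}, which is not all of the schema, so we must add further attributes.
{D, G}⁺: D→MN adds M, N; GMN→DJQ adds J, Q; DNQ→HJM adds H → {D, G, H, J, M, N, Q}.
{G, H, N}⁺: H→J adds J; GJN→DH adds D; D→MN adds M; GMN→DJQ adds Q → {D, G, H, J, M, N, Q}.
{G, H, Q}⁺: H→J adds J; HJQ→DMN adds D, M, N → {D, G, H, J, M, N, Q}.
{G, J, N}⁺: GJN→DH adds D, H; D→MN adds M; GMN→DJQ adds Q → {D, G, H, J, M, N, Q}.
{G, M, N}⁺: GMN→DJQ adds D, J, Q; DNQ→HJM adds H → {D, G, H, J, M, N, Q}.
Any other superkey contains one of these as a subset, so there are no further candidate keys.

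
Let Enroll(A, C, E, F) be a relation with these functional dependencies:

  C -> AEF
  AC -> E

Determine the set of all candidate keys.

Attribute C never appears on the right-hand side of any dependency, so C must belong to every candidate key.
{C}⁺ = {A, C, E, F}, which is all of the schema, so {C} is the only candidate key.

{C}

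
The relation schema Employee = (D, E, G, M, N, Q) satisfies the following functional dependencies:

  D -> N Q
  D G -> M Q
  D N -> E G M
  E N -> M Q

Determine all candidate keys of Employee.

Attribute D never appears on the right-hand side of any dependency, so D must belong to every candidate key.
{D}⁺ = {D, E, G, M, N, Q}, which is all of the schema, so {D} is the only candidate key.

(D)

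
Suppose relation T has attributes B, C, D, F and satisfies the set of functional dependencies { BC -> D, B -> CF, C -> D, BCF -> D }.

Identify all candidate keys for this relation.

(B)

Attribute B never appears on the right-hand side of any dependency, so B must belong to every candidate key.
{B}⁺ = {B, C, D, F}, which is all of the schema, so {B} is the only candidate key.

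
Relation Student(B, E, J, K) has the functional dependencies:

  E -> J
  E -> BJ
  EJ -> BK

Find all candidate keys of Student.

Attribute E never appears on the right-hand side of any dependency, so E must belong to every candidate key.
{E}⁺ = {B, E, J, K}, which is all of the schema, so {E} is the only candidate key.

{E}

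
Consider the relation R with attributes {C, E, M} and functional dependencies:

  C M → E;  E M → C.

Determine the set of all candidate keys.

Attribute M never appears on the right-hand side of any dependency, so M must belong to every candidate key.
{M}⁺ = {M}, which is not all of the schema, so we must add further attributes.
{C, M}⁺: CM→E adds E → {C, E, M}. Minimal: {M}⁺ = {M}; {C}⁺ = {C} — none reach the full schema.
{E, M}⁺: EM→C adds C → {C, E, M}. Minimal: {M}⁺ = {M}; {E}⁺ = {E} — none reach the full schema.

{C, M}, {E, M}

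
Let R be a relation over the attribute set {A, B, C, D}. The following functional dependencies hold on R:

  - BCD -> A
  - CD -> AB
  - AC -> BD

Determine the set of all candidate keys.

{A, C}, {C, D}

Attribute C never appears on the right-hand side of any dependency, so C must belong to every candidate key.
{C}⁺ = {C}, which is not all of the schema, so we must add further attributes.
{A, C}⁺: AC→BD adds B, D → {A, B, C, D}. Minimal: {C}⁺ = {C}; {A}⁺ = {A} — none reach the full schema.
{C, D}⁺: CD→AB adds A, B → {A, B, C, D}. Minimal: {D}⁺ = {D}; {C}⁺ = {C} — none reach the full schema.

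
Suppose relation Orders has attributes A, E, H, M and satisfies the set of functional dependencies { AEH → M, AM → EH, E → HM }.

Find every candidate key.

Attribute A never appears on the right-hand side of any dependency, so A must belong to every candidate key.
{A}⁺ = {A}, which is not all of the schema, so we must add further attributes.
{A, E}⁺: E→HM adds H, M → {A, E, H, M}. Minimal: {E}⁺ = {E, H, M}; {A}⁺ = {A} — none reach the full schema.
{A, M}⁺: AM→EH adds E, H → {A, E, H, M}. Minimal: {M}⁺ = {M}; {A}⁺ = {A} — none reach the full schema.

(A, E); (A, M)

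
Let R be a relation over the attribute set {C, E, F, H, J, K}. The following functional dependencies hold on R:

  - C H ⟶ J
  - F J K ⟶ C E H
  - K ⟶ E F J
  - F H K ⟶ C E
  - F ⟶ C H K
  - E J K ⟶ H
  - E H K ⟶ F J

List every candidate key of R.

{F}⁺: F→CHK adds C, H, K; CH→J adds J; FJK→CEH adds E → {C, E, F, H, J, K}.
{K}⁺: K→EFJ adds E, F, J; F→CHK adds C, H → {C, E, F, H, J, K}.

{F}; {K}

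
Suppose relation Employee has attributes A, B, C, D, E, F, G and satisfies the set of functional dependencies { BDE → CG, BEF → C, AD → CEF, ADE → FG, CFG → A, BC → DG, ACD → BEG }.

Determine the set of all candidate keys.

{A, D}; {A, B, C}; {B, C, F}; {B, E, F}; {C, D, F, G}

{A, D}⁺: AD→CEF adds C, E, F; ADE→FG adds G; ACD→BEG adds B → {A, B, C, D, E, F, G}.
{A, B, C}⁺: BC→DG adds D, G; ACD→BEG adds E; AD→CEF adds F → {A, B, C, D, E, F, G}.
{B, C, F}⁺: BC→DG adds D, G; CFG→A adds A; ACD→BEG adds E → {A, B, C, D, E, F, G}.
{B, E, F}⁺: BEF→C adds C; BC→DG adds D, G; CFG→A adds A → {A, B, C, D, E, F, G}.
{C, D, F, G}⁺: CFG→A adds A; ACD→BEG adds B, E → {A, B, C, D, E, F, G}.
Any other superkey contains one of these as a subset, so there are no further candidate keys.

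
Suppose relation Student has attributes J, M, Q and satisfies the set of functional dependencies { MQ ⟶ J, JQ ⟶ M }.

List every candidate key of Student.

Attribute Q never appears on the right-hand side of any dependency, so Q must belong to every candidate key.
{Q}⁺ = {Q}, which is not all of the schema, so we must add further attributes.
{J, Q}⁺: JQ→M adds M → {J, M, Q}. Minimal: {Q}⁺ = {Q}; {J}⁺ = {J} — none reach the full schema.
{M, Q}⁺: MQ→J adds J → {J, M, Q}. Minimal: {Q}⁺ = {Q}; {M}⁺ = {M} — none reach the full schema.
Any other superkey contains one of these as a subset, so there are no further candidate keys.

(J, Q), (M, Q)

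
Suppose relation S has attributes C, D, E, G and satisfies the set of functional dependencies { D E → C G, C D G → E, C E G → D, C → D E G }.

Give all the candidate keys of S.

(C), (D, E)

{C}⁺: C→DEG adds D, E, G → {C, D, E, G}.
{D, E}⁺: DE→CG adds C, G → {C, D, E, G}.
Any other superkey contains one of these as a subset, so there are no further candidate keys.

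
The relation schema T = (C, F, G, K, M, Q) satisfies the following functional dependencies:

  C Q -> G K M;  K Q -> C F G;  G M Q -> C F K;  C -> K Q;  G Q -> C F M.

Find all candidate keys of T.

{C}⁺: C→KQ adds K, Q; CQ→GKM adds G, M; KQ→CFG adds F → {C, F, G, K, M, Q}.
{G, Q}⁺: GQ→CFM adds C, F, M; CQ→GKM adds K → {C, F, G, K, M, Q}. Minimal: {Q}⁺ = {Q}; {G}⁺ = {G} — none reach the full schema.
{K, Q}⁺: KQ→CFG adds C, F, G; GQ→CFM adds M → {C, F, G, K, M, Q}. Minimal: {Q}⁺ = {Q}; {K}⁺ = {K} — none reach the full schema.
Any other superkey contains one of these as a subset, so there are no further candidate keys.

C, GQ, KQ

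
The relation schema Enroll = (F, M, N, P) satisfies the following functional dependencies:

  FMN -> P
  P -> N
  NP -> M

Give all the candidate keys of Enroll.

{F, P}, {F, M, N}

Attribute F never appears on the right-hand side of any dependency, so F must belong to every candidate key.
{F}⁺ = {F}, which is not all of the schema, so we must add further attributes.
{F, P}⁺: P→N adds N; NP→M adds M → {F, M, N, P}.
{F, M, N}⁺: FMN→P adds P → {F, M, N, P}.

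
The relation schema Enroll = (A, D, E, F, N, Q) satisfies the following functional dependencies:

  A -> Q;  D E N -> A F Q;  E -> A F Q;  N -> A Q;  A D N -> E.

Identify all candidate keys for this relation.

{D, N}

Attributes D, N never appear on any right-hand side, so every candidate key must contain {D, N}.
{D, N}⁺ = {A, D, E, F, N, Q}, which is all of the schema, so {D, N} is the only candidate key.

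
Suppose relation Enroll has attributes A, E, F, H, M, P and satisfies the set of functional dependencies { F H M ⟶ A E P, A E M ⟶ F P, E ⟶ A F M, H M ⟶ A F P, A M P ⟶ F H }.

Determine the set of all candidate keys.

{E}, {H, M}, {A, M, P}

{E}⁺: E→AFM adds A, F, M; AEM→FP adds P; AMP→FH adds H → {A, E, F, H, M, P}.
{H, M}⁺: HM→AFP adds A, F, P; FHM→AEP adds E → {A, E, F, H, M, P}. Minimal: {M}⁺ = {M}; {H}⁺ = {H} — none reach the full schema.
{A, M, P}⁺: AMP→FH adds F, H; FHM→AEP adds E → {A, E, F, H, M, P}. Minimal: {M, P}⁺ = {M, P}; {A, P}⁺ = {A, P}; {A, M}⁺ = {A, M} — none reach the full schema.
Any other superkey contains one of these as a subset, so there are no further candidate keys.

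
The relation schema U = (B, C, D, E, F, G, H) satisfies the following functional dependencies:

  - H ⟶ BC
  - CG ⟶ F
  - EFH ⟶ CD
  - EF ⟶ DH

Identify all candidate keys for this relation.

Attributes E, G never appear on any right-hand side, so every candidate key must contain {E, G}.
{E, G}⁺ = {E, G}, which is not all of the schema, so we must add further attributes.
{C, E, G}⁺: CG→F adds F; EF→DH adds D, H; H→BC adds B → {B, C, D, E, F, G, H}.
{E, F, G}⁺: EF→DH adds D, H; H→BC adds B, C → {B, C, D, E, F, G, H}.
{E, G, H}⁺: H→BC adds B, C; CG→F adds F; EFH→CD adds D → {B, C, D, E, F, G, H}.
Any other superkey contains one of these as a subset, so there are no further candidate keys.

CEG, EFG, EGH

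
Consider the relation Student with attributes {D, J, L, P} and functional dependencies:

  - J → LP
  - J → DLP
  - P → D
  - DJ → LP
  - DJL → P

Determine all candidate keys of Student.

J

Attribute J never appears on the right-hand side of any dependency, so J must belong to every candidate key.
{J}⁺ = {D, J, L, P}, which is all of the schema, so {J} is the only candidate key.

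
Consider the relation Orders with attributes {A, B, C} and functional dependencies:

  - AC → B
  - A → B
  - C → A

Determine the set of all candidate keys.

(C)

Attribute C never appears on the right-hand side of any dependency, so C must belong to every candidate key.
{C}⁺ = {A, B, C}, which is all of the schema, so {C} is the only candidate key.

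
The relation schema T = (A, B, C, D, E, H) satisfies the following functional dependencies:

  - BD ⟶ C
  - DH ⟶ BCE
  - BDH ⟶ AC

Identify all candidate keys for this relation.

{D, H}

Attributes D, H never appear on any right-hand side, so every candidate key must contain {D, H}.
{D, H}⁺ = {A, B, C, D, E, H}, which is all of the schema, so {D, H} is the only candidate key.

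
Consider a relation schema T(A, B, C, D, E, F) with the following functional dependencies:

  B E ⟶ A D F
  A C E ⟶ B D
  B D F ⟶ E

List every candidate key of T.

Attribute C never appears on the right-hand side of any dependency, so C must belong to every candidate key.
{C}⁺ = {C}, which is not all of the schema, so we must add further attributes.
{A, C, E}⁺: ACE→BD adds B, D; BE→ADF adds F → {A, B, C, D, E, F}. Minimal: {C, E}⁺ = {C, E}; {A, E}⁺ = {A, E}; {A, C}⁺ = {A, C} — none reach the full schema.
{B, C, E}⁺: BE→ADF adds A, D, F → {A, B, C, D, E, F}. Minimal: {C, E}⁺ = {C, E}; {B, E}⁺ = {A, B, D, E, F}; {B, C}⁺ = {B, C} — none reach the full schema.
{B, C, D, F}⁺: BDF→E adds E; BE→ADF adds A → {A, B, C, D, E, F}. Minimal: {C, D, F}⁺ = {C, D, F}; {B, D, F}⁺ = {A, B, D, E, F}; {B, C, F}⁺ = {B, C, F}; … — none reach the full schema.

(A, C, E); (B, C, E); (B, C, D, F)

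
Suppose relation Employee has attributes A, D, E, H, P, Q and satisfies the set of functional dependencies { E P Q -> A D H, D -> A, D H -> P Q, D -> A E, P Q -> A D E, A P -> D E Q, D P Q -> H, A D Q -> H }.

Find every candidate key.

{A, P}⁺: AP→DEQ adds D, E, Q; DPQ→H adds H → {A, D, E, H, P, Q}. Minimal: {P}⁺ = {P}; {A}⁺ = {A} — none reach the full schema.
{D, H}⁺: D→A adds A; DH→PQ adds P, Q; D→AE adds E → {A, D, E, H, P, Q}. Minimal: {H}⁺ = {H}; {D}⁺ = {A, D, E} — none reach the full schema.
{D, P}⁺: D→A adds A; D→AE adds E; AP→DEQ adds Q; DPQ→H adds H → {A, D, E, H, P, Q}. Minimal: {P}⁺ = {P}; {D}⁺ = {A, D, E} — none reach the full schema.
{D, Q}⁺: D→A adds A; D→AE adds E; ADQ→H adds H; DH→PQ adds P → {A, D, E, H, P, Q}. Minimal: {Q}⁺ = {Q}; {D}⁺ = {A, D, E} — none reach the full schema.
{P, Q}⁺: PQ→ADE adds A, D, E; DPQ→H adds H → {A, D, E, H, P, Q}. Minimal: {Q}⁺ = {Q}; {P}⁺ = {P} — none reach the full schema.

(A, P), (D, H), (D, P), (D, Q), (P, Q)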